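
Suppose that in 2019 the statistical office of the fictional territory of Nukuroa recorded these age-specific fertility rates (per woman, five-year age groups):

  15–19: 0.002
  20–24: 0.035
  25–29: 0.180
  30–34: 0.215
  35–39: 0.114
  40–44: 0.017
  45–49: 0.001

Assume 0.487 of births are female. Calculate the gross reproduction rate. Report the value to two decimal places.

Proportion female at birth = 0.487.
Sum of ASFRs = 0.002 + 0.035 + 0.180 + 0.215 + 0.114 + 0.017 + 0.001 = 0.564
TFR = 5 × 0.564 = 2.82
GRR = 0.487 × 2.82 = 1.37334

1.37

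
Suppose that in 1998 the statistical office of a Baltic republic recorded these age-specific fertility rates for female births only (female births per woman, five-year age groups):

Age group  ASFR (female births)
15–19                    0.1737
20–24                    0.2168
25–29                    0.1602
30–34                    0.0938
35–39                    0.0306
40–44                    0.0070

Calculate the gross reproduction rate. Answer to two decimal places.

3.41

Sum of female ASFRs = 0.1737 + 0.2168 + 0.1602 + 0.0938 + 0.0306 + 0.0070 = 0.6821
GRR = 5 × 0.6821 = 3.4105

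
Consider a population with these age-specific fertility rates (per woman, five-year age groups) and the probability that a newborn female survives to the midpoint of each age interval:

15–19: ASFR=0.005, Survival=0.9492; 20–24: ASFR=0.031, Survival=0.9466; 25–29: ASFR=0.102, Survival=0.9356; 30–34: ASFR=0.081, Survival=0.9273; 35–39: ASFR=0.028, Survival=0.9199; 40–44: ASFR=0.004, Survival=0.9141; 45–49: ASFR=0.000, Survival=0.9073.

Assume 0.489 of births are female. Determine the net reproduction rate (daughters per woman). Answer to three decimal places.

0.572

Proportion female at birth = 0.489.
Weighting each age-specific rate by interval width and survival:
  15–19: 5 × 0.005 × 0.9492 = 0.02373
  20–24: 5 × 0.031 × 0.9466 = 0.14672
  25–29: 5 × 0.102 × 0.9356 = 0.47716
  30–34: 5 × 0.081 × 0.9273 = 0.37556
  35–39: 5 × 0.028 × 0.9199 = 0.12879
  40–44: 5 × 0.004 × 0.9141 = 0.01828
  45–49: 5 × 0.000 × 0.9073 = 0.00000
Sum = 1.17024
NRR = 0.489 × 1.17024 = 0.57225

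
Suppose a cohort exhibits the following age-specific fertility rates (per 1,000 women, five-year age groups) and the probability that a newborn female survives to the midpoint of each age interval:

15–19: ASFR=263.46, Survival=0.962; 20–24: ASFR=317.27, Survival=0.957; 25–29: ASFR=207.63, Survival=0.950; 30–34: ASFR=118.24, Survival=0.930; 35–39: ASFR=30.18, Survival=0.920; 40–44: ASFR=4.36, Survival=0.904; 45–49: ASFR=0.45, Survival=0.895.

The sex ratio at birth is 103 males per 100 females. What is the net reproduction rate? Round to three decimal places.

2.208

Proportion female at birth = 100 / (100 + 103) = 0.49261.
Survival-weighted fertility by age (5·fₓ·Sₓ):
  15–19: 5 × 263.46/1000 × 0.962 = 1.26724
  20–24: 5 × 317.27/1000 × 0.957 = 1.51814
  25–29: 5 × 207.63/1000 × 0.950 = 0.98624
  30–34: 5 × 118.24/1000 × 0.930 = 0.54982
  35–39: 5 × 30.18/1000 × 0.920 = 0.13883
  40–44: 5 × 4.36/1000 × 0.904 = 0.01971
  45–49: 5 × 0.45/1000 × 0.895 = 0.00201
Sum = 4.48199
NRR = 0.49261 × 4.48199 = 2.20787
NRR > 1, so each generation more than replaces itself.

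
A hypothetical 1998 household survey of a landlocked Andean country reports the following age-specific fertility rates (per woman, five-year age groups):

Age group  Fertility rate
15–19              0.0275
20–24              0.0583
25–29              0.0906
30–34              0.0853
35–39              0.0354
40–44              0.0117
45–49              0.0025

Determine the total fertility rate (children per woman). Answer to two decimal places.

Sum of ASFRs = 0.0275 + 0.0583 + 0.0906 + 0.0853 + 0.0354 + 0.0117 + 0.0025 = 0.3113
TFR = 5 × 0.3113 = 1.5565

1.56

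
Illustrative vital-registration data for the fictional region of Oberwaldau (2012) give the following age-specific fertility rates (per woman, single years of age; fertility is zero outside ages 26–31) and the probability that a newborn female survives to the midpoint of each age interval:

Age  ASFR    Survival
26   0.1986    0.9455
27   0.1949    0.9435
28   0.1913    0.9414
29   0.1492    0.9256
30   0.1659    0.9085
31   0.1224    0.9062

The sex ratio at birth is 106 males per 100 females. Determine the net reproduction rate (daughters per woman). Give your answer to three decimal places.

0.462

Proportion female at birth = 100 / (100 + 106) = 0.48544.
Survival-weighted fertility by age (1·fₓ·Sₓ):
  26: 1 × 0.1986 × 0.9455 = 0.18778
  27: 1 × 0.1949 × 0.9435 = 0.18389
  28: 1 × 0.1913 × 0.9414 = 0.18009
  29: 1 × 0.1492 × 0.9256 = 0.13810
  30: 1 × 0.1659 × 0.9085 = 0.15072
  31: 1 × 0.1224 × 0.9062 = 0.11092
Sum = 0.95150
NRR = 0.48544 × 0.95150 = 0.46190
With NRR below 1 the population is below replacement fertility.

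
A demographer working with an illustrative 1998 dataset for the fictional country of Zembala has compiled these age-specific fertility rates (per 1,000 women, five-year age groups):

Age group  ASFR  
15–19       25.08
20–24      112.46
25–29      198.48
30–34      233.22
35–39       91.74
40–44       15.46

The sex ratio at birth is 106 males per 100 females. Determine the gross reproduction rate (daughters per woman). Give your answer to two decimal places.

Proportion female at birth = 100 / (100 + 106) = 0.48544.
Sum of ASFRs = 25.08 + 112.46 + 198.48 + 233.22 + 91.74 + 15.46 = 676.44
TFR = 5 × 676.44 / 1000 = 3.3822
GRR = 0.48544 × 3.3822 = 1.64186

1.64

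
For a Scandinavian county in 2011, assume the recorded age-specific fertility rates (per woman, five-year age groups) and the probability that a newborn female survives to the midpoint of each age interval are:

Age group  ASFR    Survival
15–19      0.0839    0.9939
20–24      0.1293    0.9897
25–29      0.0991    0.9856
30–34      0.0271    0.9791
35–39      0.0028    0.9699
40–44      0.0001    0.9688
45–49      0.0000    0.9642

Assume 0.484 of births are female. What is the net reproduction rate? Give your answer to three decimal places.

0.819

Proportion female at birth = 0.484.
Survival-weighted fertility by age (5·fₓ·Sₓ):
  15–19: 5 × 0.0839 × 0.9939 = 0.41694
  20–24: 5 × 0.1293 × 0.9897 = 0.63984
  25–29: 5 × 0.0991 × 0.9856 = 0.48836
  30–34: 5 × 0.0271 × 0.9791 = 0.13267
  35–39: 5 × 0.0028 × 0.9699 = 0.01358
  40–44: 5 × 0.0001 × 0.9688 = 0.00048
  45–49: 5 × 0.0000 × 0.9642 = 0.00000
Sum = 1.69187
NRR = 0.484 × 1.69187 = 0.81887
NRR < 1, so the cohort does not fully replace itself.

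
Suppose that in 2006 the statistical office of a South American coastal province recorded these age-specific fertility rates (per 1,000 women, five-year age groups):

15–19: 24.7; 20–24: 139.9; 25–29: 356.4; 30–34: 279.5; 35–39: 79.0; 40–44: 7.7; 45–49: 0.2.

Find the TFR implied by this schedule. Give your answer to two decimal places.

Sum of ASFRs = 24.7 + 139.9 + 356.4 + 279.5 + 79.0 + 7.7 + 0.2 = 887.4
TFR = 5 × 887.4 / 1000 = 4.437

4.44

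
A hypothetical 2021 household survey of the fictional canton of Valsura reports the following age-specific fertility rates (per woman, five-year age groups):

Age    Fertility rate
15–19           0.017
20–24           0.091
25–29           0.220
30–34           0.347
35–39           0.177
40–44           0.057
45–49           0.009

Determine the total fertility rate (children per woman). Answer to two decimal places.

4.59

Sum of ASFRs = 0.017 + 0.091 + 0.220 + 0.347 + 0.177 + 0.057 + 0.009 = 0.918
TFR = 5 × 0.918 = 4.59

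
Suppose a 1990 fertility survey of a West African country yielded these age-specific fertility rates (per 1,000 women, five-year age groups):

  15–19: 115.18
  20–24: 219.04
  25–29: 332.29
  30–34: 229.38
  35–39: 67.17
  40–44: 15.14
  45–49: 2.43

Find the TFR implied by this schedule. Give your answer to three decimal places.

Sum of ASFRs = 115.18 + 219.04 + 332.29 + 229.38 + 67.17 + 15.14 + 2.43 = 980.63
TFR = 5 × 980.63 / 1000 = 4.90315

4.903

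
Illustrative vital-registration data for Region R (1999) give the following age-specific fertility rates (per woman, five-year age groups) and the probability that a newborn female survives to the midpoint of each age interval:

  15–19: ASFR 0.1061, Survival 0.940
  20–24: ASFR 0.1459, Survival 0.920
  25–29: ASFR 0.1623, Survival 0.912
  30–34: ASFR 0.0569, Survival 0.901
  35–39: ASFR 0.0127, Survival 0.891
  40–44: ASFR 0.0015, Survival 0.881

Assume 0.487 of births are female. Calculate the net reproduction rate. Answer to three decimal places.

1.086

Proportion female at birth = 0.487.
Weighting each age-specific rate by interval width and survival:
  15–19: 5 × 0.1061 × 0.940 = 0.49867
  20–24: 5 × 0.1459 × 0.920 = 0.67114
  25–29: 5 × 0.1623 × 0.912 = 0.74009
  30–34: 5 × 0.0569 × 0.901 = 0.25633
  35–39: 5 × 0.0127 × 0.891 = 0.05658
  40–44: 5 × 0.0015 × 0.881 = 0.00661
Sum = 2.22942
NRR = 0.487 × 2.22942 = 1.08573
An NRR exceeding 1 indicates intrinsic growth under these rates.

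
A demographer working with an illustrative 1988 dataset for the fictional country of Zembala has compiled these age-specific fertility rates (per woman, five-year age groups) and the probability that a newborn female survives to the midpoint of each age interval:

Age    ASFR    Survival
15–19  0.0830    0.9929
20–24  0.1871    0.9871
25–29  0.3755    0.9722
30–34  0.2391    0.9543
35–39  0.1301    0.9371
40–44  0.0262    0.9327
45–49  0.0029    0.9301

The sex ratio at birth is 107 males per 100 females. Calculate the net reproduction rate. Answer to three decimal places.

2.438

Proportion female at birth = 100 / (100 + 107) = 0.48309.
Survival-weighted fertility by age (5·fₓ·Sₓ):
  15–19: 5 × 0.0830 × 0.9929 = 0.41205
  20–24: 5 × 0.1871 × 0.9871 = 0.92343
  25–29: 5 × 0.3755 × 0.9722 = 1.82531
  30–34: 5 × 0.2391 × 0.9543 = 1.14087
  35–39: 5 × 0.1301 × 0.9371 = 0.60958
  40–44: 5 × 0.0262 × 0.9327 = 0.12218
  45–49: 5 × 0.0029 × 0.9301 = 0.01349
Sum = 5.04691
NRR = 0.48309 × 5.04691 = 2.43811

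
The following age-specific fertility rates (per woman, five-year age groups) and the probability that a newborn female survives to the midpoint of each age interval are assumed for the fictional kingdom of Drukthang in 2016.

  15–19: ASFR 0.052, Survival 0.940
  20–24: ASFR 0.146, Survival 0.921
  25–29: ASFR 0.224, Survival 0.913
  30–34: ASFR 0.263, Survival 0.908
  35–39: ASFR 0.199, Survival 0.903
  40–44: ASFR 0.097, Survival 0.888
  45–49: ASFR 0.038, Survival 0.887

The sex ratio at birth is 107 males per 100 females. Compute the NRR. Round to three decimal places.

2.237

Proportion female at birth = 100 / (100 + 107) = 0.48309.
Survival-weighted fertility by age (5·fₓ·Sₓ):
  15–19: 5 × 0.052 × 0.940 = 0.24440
  20–24: 5 × 0.146 × 0.921 = 0.67233
  25–29: 5 × 0.224 × 0.913 = 1.02256
  30–34: 5 × 0.263 × 0.908 = 1.19402
  35–39: 5 × 0.199 × 0.903 = 0.89849
  40–44: 5 × 0.097 × 0.888 = 0.43068
  45–49: 5 × 0.038 × 0.887 = 0.16853
Sum = 4.63101
NRR = 0.48309 × 4.63101 = 2.23719
NRR > 1, so each generation more than replaces itself.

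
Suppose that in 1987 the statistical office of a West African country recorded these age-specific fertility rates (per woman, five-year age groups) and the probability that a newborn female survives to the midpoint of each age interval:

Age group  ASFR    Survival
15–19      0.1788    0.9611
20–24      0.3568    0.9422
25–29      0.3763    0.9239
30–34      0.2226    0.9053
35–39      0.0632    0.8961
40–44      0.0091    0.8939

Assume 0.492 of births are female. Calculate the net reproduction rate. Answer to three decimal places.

2.760

Proportion female at birth = 0.492.
Each age group contributes 5 × ASFR × survival:
  15–19: 5 × 0.1788 × 0.9611 = 0.85922
  20–24: 5 × 0.3568 × 0.9422 = 1.68088
  25–29: 5 × 0.3763 × 0.9239 = 1.73832
  30–34: 5 × 0.2226 × 0.9053 = 1.00760
  35–39: 5 × 0.0632 × 0.8961 = 0.28317
  40–44: 5 × 0.0091 × 0.8939 = 0.04067
Sum = 5.60986
NRR = 0.492 × 5.60986 = 2.76005
An NRR exceeding 1 indicates intrinsic growth under these rates.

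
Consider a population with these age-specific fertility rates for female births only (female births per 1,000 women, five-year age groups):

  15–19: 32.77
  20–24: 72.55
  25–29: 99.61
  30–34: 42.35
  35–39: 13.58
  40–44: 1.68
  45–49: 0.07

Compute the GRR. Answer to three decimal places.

Sum of female ASFRs = 32.77 + 72.55 + 99.61 + 42.35 + 13.58 + 1.68 + 0.07 = 262.61
GRR = 5 × 262.61 / 1000 = 1.31305

1.313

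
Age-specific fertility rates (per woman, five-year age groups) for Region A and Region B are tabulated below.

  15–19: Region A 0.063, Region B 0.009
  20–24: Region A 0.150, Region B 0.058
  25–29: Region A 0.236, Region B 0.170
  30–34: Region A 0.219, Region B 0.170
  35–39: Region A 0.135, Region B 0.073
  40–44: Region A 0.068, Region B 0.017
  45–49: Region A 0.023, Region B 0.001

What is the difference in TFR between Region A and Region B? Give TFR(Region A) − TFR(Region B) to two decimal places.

1.98

Region A:
  Sum of ASFRs = 0.063 + 0.150 + 0.236 + 0.219 + 0.135 + 0.068 + 0.023 = 0.894
  TFR = 5 × 0.894 = 4.47
Region B:
  Sum of ASFRs = 0.009 + 0.058 + 0.170 + 0.170 + 0.073 + 0.017 + 0.001 = 0.498
  TFR = 5 × 0.498 = 2.49
Difference = 4.47 − 2.49 = 1.98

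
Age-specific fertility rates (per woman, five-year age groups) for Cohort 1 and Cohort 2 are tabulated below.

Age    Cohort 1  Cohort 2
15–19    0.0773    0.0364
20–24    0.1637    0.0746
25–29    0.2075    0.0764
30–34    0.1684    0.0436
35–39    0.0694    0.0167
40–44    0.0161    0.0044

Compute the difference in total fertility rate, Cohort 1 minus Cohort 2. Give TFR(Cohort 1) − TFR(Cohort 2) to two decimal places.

Cohort 1:
  Sum of ASFRs = 0.0773 + 0.1637 + 0.2075 + 0.1684 + 0.0694 + 0.0161 = 0.7024
  TFR = 5 × 0.7024 = 3.512
Cohort 2:
  Sum of ASFRs = 0.0364 + 0.0746 + 0.0764 + 0.0436 + 0.0167 + 0.0044 = 0.2521
  TFR = 5 × 0.2521 = 1.2605
Difference = 3.512 − 1.2605 = 2.2515

2.25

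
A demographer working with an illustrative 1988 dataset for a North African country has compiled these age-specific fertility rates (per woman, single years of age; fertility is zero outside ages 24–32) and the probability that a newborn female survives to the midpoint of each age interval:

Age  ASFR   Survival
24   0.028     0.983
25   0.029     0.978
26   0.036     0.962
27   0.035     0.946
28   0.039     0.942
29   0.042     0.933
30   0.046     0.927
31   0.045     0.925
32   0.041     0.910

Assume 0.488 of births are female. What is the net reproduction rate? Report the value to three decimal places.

0.157

Proportion female at birth = 0.488.
Survival-weighted fertility by age (1·fₓ·Sₓ):
  24: 1 × 0.028 × 0.983 = 0.02752
  25: 1 × 0.029 × 0.978 = 0.02836
  26: 1 × 0.036 × 0.962 = 0.03463
  27: 1 × 0.035 × 0.946 = 0.03311
  28: 1 × 0.039 × 0.942 = 0.03674
  29: 1 × 0.042 × 0.933 = 0.03919
  30: 1 × 0.046 × 0.927 = 0.04264
  31: 1 × 0.045 × 0.925 = 0.04163
  32: 1 × 0.041 × 0.910 = 0.03731
Sum = 0.32113
NRR = 0.488 × 0.32113 = 0.15671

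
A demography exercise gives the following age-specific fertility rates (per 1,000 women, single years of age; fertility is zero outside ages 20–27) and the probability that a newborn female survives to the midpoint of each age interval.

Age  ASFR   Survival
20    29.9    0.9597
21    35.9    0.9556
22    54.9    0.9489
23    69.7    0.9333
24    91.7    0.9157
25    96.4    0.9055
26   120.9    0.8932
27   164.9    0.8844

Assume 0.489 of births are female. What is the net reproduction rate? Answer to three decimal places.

Proportion female at birth = 0.489.
Each age group contributes 1 × ASFR × survival:
  20: 1 × 29.9/1000 × 0.9597 = 0.02870
  21: 1 × 35.9/1000 × 0.9556 = 0.03431
  22: 1 × 54.9/1000 × 0.9489 = 0.05209
  23: 1 × 69.7/1000 × 0.9333 = 0.06505
  24: 1 × 91.7/1000 × 0.9157 = 0.08397
  25: 1 × 96.4/1000 × 0.9055 = 0.08729
  26: 1 × 120.9/1000 × 0.8932 = 0.10799
  27: 1 × 164.9/1000 × 0.8844 = 0.14584
Sum = 0.60524
NRR = 0.489 × 0.60524 = 0.29596

0.296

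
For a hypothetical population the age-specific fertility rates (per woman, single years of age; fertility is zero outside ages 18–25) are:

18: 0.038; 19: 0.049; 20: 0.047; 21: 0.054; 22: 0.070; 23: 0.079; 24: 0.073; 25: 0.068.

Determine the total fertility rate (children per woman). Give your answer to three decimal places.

0.478

Sum of ASFRs = 0.038 + 0.049 + 0.047 + 0.054 + 0.070 + 0.079 + 0.073 + 0.068 = 0.478
TFR = 0.478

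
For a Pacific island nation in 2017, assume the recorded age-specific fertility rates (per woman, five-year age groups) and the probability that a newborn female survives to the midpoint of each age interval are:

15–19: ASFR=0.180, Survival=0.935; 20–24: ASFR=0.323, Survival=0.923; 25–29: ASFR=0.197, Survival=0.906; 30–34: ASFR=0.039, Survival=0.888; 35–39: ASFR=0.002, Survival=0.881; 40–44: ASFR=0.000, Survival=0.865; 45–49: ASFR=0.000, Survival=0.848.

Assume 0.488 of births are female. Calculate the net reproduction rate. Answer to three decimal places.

Proportion female at birth = 0.488.
Per-age-group product (5 × ASFR × survival probability):
  15–19: 5 × 0.180 × 0.935 = 0.84150
  20–24: 5 × 0.323 × 0.923 = 1.49065
  25–29: 5 × 0.197 × 0.906 = 0.89241
  30–34: 5 × 0.039 × 0.888 = 0.17316
  35–39: 5 × 0.002 × 0.881 = 0.00881
  40–44: 5 × 0.000 × 0.865 = 0.00000
  45–49: 5 × 0.000 × 0.848 = 0.00000
Sum = 3.40653
NRR = 0.488 × 3.40653 = 1.66239

1.662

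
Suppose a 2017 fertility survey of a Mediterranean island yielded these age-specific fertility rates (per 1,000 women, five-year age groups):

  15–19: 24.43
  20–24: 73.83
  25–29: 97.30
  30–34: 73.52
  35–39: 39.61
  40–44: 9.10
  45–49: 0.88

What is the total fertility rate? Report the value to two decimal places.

Sum of ASFRs = 24.43 + 73.83 + 97.30 + 73.52 + 39.61 + 9.10 + 0.88 = 318.67
TFR = 5 × 318.67 / 1000 = 1.59335

1.59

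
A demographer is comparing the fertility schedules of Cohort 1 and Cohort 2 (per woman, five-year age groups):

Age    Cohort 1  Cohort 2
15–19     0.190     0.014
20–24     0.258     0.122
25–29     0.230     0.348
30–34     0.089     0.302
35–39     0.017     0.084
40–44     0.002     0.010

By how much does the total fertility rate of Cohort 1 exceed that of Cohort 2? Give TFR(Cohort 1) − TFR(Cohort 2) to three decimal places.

-0.470

Cohort 1:
  Sum of ASFRs = 0.190 + 0.258 + 0.230 + 0.089 + 0.017 + 0.002 = 0.786
  TFR = 5 × 0.786 = 3.93
Cohort 2:
  Sum of ASFRs = 0.014 + 0.122 + 0.348 + 0.302 + 0.084 + 0.010 = 0.880
  TFR = 5 × 0.880 = 4.4
Difference = 3.93 − 4.4 = -0.47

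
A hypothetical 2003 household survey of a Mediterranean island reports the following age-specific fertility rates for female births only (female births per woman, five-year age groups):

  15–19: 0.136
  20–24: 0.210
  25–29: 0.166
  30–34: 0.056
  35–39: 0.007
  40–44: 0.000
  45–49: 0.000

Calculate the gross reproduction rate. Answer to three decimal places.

2.875

Sum of female ASFRs = 0.136 + 0.210 + 0.166 + 0.056 + 0.007 + 0.000 + 0.000 = 0.575
GRR = 5 × 0.575 = 2.875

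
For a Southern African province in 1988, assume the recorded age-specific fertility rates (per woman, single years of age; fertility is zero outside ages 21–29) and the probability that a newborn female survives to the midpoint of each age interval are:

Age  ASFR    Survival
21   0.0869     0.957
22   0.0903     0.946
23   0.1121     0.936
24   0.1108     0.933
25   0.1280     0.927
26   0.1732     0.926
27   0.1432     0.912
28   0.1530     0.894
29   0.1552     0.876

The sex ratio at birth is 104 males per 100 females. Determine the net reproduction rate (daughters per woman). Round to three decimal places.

Proportion female at birth = 100 / (100 + 104) = 0.49020.
Per-age-group product (1 × ASFR × survival probability):
  21: 1 × 0.0869 × 0.957 = 0.08316
  22: 1 × 0.0903 × 0.946 = 0.08542
  23: 1 × 0.1121 × 0.936 = 0.10493
  24: 1 × 0.1108 × 0.933 = 0.10338
  25: 1 × 0.1280 × 0.927 = 0.11866
  26: 1 × 0.1732 × 0.926 = 0.16038
  27: 1 × 0.1432 × 0.912 = 0.13060
  28: 1 × 0.1530 × 0.894 = 0.13678
  29: 1 × 0.1552 × 0.876 = 0.13596
Sum = 1.05927
NRR = 0.49020 × 1.05927 = 0.51925

0.519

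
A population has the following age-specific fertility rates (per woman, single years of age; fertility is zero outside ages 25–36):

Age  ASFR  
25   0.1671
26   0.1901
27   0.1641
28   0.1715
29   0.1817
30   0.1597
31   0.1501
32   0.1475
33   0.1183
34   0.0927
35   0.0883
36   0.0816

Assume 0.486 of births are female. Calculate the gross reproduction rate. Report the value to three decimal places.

Proportion female at birth = 0.486.
Sum of ASFRs = 0.1671 + 0.1901 + 0.1641 + 0.1715 + 0.1817 + 0.1597 + 0.1501 + 0.1475 + 0.1183 + 0.0927 + 0.0883 + 0.0816 = 1.7127
TFR = 1.7127
GRR = 0.486 × 1.7127 = 0.83237

0.832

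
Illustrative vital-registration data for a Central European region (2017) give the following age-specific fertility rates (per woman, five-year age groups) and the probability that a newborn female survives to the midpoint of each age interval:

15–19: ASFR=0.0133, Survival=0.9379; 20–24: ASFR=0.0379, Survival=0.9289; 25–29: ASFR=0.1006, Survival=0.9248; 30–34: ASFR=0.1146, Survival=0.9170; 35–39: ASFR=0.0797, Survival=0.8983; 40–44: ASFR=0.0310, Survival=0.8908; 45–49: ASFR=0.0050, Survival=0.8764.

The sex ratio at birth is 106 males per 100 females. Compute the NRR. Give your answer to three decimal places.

Proportion female at birth = 100 / (100 + 106) = 0.48544.
Per-age-group product (5 × ASFR × survival probability):
  15–19: 5 × 0.0133 × 0.9379 = 0.06237
  20–24: 5 × 0.0379 × 0.9289 = 0.17603
  25–29: 5 × 0.1006 × 0.9248 = 0.46517
  30–34: 5 × 0.1146 × 0.9170 = 0.52544
  35–39: 5 × 0.0797 × 0.8983 = 0.35797
  40–44: 5 × 0.0310 × 0.8908 = 0.13807
  45–49: 5 × 0.0050 × 0.8764 = 0.02191
Sum = 1.74696
NRR = 0.48544 × 1.74696 = 0.84804

0.848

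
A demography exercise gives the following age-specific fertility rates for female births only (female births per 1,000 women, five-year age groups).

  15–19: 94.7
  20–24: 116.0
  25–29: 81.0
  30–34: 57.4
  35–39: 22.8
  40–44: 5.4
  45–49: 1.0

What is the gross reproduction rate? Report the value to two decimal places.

Sum of female ASFRs = 94.7 + 116.0 + 81.0 + 57.4 + 22.8 + 5.4 + 1.0 = 378.3
GRR = 5 × 378.3 / 1000 = 1.8915

1.89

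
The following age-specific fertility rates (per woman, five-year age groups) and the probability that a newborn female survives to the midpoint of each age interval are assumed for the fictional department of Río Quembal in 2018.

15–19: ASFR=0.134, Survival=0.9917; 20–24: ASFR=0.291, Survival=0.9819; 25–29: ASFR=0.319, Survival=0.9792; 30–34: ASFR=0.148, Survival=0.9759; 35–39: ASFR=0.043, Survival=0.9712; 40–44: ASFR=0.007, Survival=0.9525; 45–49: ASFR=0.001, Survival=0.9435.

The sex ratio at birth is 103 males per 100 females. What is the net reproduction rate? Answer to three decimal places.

Proportion female at birth = 100 / (100 + 103) = 0.49261.
Survival-weighted fertility by age (5·fₓ·Sₓ):
  15–19: 5 × 0.134 × 0.9917 = 0.66444
  20–24: 5 × 0.291 × 0.9819 = 1.42866
  25–29: 5 × 0.319 × 0.9792 = 1.56182
  30–34: 5 × 0.148 × 0.9759 = 0.72217
  35–39: 5 × 0.043 × 0.9712 = 0.20881
  40–44: 5 × 0.007 × 0.9525 = 0.03334
  45–49: 5 × 0.001 × 0.9435 = 0.00472
Sum = 4.62396
NRR = 0.49261 × 4.62396 = 2.27781
NRR > 1, so each generation more than replaces itself.

2.278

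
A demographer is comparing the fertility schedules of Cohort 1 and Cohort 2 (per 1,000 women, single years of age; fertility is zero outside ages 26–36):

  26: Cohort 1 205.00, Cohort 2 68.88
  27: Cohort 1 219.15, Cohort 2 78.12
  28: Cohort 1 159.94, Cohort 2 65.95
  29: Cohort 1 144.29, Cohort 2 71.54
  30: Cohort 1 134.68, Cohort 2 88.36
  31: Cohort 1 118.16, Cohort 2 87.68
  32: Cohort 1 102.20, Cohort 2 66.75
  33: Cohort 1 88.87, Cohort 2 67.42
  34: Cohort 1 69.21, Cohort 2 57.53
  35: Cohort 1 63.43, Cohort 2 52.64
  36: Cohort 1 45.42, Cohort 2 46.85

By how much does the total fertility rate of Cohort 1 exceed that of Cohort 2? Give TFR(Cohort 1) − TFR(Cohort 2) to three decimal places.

Cohort 1:
  Sum of ASFRs = 205.00 + 219.15 + 159.94 + 144.29 + 134.68 + 118.16 + 102.20 + 88.87 + 69.21 + 63.43 + 45.42 = 1350.35
  TFR = 1350.35 / 1000 = 1.35035
Cohort 2:
  Sum of ASFRs = 68.88 + 78.12 + 65.95 + 71.54 + 88.36 + 87.68 + 66.75 + 67.42 + 57.53 + 52.64 + 46.85 = 751.72
  TFR = 751.72 / 1000 = 0.75172
Difference = 1.35035 − 0.75172 = 0.59863

0.599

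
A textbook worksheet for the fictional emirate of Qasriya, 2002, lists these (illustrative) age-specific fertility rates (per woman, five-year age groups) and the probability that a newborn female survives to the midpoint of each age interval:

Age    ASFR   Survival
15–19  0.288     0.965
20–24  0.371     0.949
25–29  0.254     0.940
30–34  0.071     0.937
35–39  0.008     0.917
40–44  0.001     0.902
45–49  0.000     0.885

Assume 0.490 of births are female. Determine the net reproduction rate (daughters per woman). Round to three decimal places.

2.312

Proportion female at birth = 0.490.
Weighting each age-specific rate by interval width and survival:
  15–19: 5 × 0.288 × 0.965 = 1.38960
  20–24: 5 × 0.371 × 0.949 = 1.76040
  25–29: 5 × 0.254 × 0.940 = 1.19380
  30–34: 5 × 0.071 × 0.937 = 0.33264
  35–39: 5 × 0.008 × 0.917 = 0.03668
  40–44: 5 × 0.001 × 0.902 = 0.00451
  45–49: 5 × 0.000 × 0.885 = 0.00000
Sum = 4.71763
NRR = 0.490 × 4.71763 = 2.31164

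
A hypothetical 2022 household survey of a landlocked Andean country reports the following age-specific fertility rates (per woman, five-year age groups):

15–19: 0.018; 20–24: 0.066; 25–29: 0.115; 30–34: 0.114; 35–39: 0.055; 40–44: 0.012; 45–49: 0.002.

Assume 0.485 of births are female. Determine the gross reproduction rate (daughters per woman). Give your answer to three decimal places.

0.926

Proportion female at birth = 0.485.
Sum of ASFRs = 0.018 + 0.066 + 0.115 + 0.114 + 0.055 + 0.012 + 0.002 = 0.382
TFR = 5 × 0.382 = 1.91
GRR = 0.485 × 1.91 = 0.92635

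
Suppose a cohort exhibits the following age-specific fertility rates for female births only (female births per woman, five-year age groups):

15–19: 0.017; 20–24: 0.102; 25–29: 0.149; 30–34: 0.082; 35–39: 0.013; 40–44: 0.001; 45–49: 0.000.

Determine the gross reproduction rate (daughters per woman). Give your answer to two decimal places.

1.82

Sum of female ASFRs = 0.017 + 0.102 + 0.149 + 0.082 + 0.013 + 0.001 + 0.000 = 0.364
GRR = 5 × 0.364 = 1.82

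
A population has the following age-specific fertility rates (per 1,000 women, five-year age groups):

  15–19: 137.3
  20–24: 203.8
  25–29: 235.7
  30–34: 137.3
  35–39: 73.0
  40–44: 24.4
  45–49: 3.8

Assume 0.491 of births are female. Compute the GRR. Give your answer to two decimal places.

2.00

Proportion female at birth = 0.491.
Sum of ASFRs = 137.3 + 203.8 + 235.7 + 137.3 + 73.0 + 24.4 + 3.8 = 815.3
TFR = 5 × 815.3 / 1000 = 4.0765
GRR = 0.491 × 4.0765 = 2.00156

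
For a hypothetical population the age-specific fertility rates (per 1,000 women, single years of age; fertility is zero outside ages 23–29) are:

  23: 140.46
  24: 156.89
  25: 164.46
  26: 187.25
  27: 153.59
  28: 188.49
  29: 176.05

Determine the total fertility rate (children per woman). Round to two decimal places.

Sum of ASFRs = 140.46 + 156.89 + 164.46 + 187.25 + 153.59 + 188.49 + 176.05 = 1167.19
TFR = 1167.19 / 1000 = 1.16719

1.17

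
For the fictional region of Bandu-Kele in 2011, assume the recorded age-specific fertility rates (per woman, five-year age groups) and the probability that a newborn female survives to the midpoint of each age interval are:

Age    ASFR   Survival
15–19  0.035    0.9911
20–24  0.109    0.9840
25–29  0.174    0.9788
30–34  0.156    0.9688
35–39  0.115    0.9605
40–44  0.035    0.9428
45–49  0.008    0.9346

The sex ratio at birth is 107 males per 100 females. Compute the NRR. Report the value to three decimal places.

1.484

Proportion female at birth = 100 / (100 + 107) = 0.48309.
Per-age-group product (5 × ASFR × survival probability):
  15–19: 5 × 0.035 × 0.9911 = 0.17344
  20–24: 5 × 0.109 × 0.9840 = 0.53628
  25–29: 5 × 0.174 × 0.9788 = 0.85156
  30–34: 5 × 0.156 × 0.9688 = 0.75566
  35–39: 5 × 0.115 × 0.9605 = 0.55229
  40–44: 5 × 0.035 × 0.9428 = 0.16499
  45–49: 5 × 0.008 × 0.9346 = 0.03738
Sum = 3.07160
NRR = 0.48309 × 3.07160 = 1.48386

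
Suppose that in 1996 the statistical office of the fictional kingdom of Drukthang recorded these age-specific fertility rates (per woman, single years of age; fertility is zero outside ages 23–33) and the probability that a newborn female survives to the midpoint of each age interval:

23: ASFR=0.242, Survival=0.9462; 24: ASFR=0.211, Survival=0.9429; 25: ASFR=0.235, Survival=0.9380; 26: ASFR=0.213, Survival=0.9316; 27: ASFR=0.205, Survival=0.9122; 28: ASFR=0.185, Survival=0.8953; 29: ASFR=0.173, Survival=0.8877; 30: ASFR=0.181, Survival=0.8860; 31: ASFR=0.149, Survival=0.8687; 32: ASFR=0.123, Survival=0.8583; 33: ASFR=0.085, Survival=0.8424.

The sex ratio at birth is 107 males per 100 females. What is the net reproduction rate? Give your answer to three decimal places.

0.879

Proportion female at birth = 100 / (100 + 107) = 0.48309.
Each age group contributes 1 × ASFR × survival:
  23: 1 × 0.242 × 0.9462 = 0.22898
  24: 1 × 0.211 × 0.9429 = 0.19895
  25: 1 × 0.235 × 0.9380 = 0.22043
  26: 1 × 0.213 × 0.9316 = 0.19843
  27: 1 × 0.205 × 0.9122 = 0.18700
  28: 1 × 0.185 × 0.8953 = 0.16563
  29: 1 × 0.173 × 0.8877 = 0.15357
  30: 1 × 0.181 × 0.8860 = 0.16037
  31: 1 × 0.149 × 0.8687 = 0.12944
  32: 1 × 0.123 × 0.8583 = 0.10557
  33: 1 × 0.085 × 0.8424 = 0.07160
Sum = 1.81997
NRR = 0.48309 × 1.81997 = 0.87921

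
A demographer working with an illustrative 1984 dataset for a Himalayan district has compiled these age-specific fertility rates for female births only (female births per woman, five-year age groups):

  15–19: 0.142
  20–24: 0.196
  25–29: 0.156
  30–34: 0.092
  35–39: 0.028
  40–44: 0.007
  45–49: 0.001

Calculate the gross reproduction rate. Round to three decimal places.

3.110

Sum of female ASFRs = 0.142 + 0.196 + 0.156 + 0.092 + 0.028 + 0.007 + 0.001 = 0.622
GRR = 5 × 0.622 = 3.11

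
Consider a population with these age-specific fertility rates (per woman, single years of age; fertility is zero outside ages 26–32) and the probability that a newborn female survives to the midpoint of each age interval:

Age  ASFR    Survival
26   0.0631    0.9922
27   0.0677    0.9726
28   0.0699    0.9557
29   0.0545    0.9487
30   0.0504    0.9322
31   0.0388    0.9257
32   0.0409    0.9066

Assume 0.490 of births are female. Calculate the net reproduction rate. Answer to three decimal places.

Proportion female at birth = 0.490.
Per-age-group product (1 × ASFR × survival probability):
  26: 1 × 0.0631 × 0.9922 = 0.06261
  27: 1 × 0.0677 × 0.9726 = 0.06585
  28: 1 × 0.0699 × 0.9557 = 0.06680
  29: 1 × 0.0545 × 0.9487 = 0.05170
  30: 1 × 0.0504 × 0.9322 = 0.04698
  31: 1 × 0.0388 × 0.9257 = 0.03592
  32: 1 × 0.0409 × 0.9066 = 0.03708
Sum = 0.36694
NRR = 0.490 × 0.36694 = 0.17980
NRR < 1, so the cohort does not fully replace itself.

0.180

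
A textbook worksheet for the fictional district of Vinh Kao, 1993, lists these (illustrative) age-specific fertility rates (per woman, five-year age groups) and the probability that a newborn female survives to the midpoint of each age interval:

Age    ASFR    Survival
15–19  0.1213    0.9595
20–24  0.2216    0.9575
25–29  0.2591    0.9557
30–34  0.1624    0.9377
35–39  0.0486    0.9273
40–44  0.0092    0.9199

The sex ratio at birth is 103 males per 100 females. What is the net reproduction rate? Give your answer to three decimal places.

1.926

Proportion female at birth = 100 / (100 + 103) = 0.49261.
Survival-weighted fertility by age (5·fₓ·Sₓ):
  15–19: 5 × 0.1213 × 0.9595 = 0.58194
  20–24: 5 × 0.2216 × 0.9575 = 1.06091
  25–29: 5 × 0.2591 × 0.9557 = 1.23811
  30–34: 5 × 0.1624 × 0.9377 = 0.76141
  35–39: 5 × 0.0486 × 0.9273 = 0.22533
  40–44: 5 × 0.0092 × 0.9199 = 0.04232
Sum = 3.91002
NRR = 0.49261 × 3.91002 = 1.92611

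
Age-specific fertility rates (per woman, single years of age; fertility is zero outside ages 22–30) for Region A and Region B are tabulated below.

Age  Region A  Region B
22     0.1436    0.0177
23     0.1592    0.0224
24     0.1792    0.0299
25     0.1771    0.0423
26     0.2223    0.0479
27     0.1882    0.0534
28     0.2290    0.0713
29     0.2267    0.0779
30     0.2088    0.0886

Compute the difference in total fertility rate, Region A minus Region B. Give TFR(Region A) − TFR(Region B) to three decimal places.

Region A:
  Sum of ASFRs = 0.1436 + 0.1592 + 0.1792 + 0.1771 + 0.2223 + 0.1882 + 0.2290 + 0.2267 + 0.2088 = 1.7341
  TFR = 1.7341
Region B:
  Sum of ASFRs = 0.0177 + 0.0224 + 0.0299 + 0.0423 + 0.0479 + 0.0534 + 0.0713 + 0.0779 + 0.0886 = 0.4514
  TFR = 0.4514
Difference = 1.7341 − 0.4514 = 1.2827

1.283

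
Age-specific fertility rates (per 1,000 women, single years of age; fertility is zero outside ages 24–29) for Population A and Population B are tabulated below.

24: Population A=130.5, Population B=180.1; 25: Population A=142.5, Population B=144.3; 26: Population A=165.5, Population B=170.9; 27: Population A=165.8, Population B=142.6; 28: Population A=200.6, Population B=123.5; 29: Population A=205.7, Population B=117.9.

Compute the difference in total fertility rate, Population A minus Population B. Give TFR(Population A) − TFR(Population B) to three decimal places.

Population A:
  Sum of ASFRs = 130.5 + 142.5 + 165.5 + 165.8 + 200.6 + 205.7 = 1010.6
  TFR = 1010.6 / 1000 = 1.0106
Population B:
  Sum of ASFRs = 180.1 + 144.3 + 170.9 + 142.6 + 123.5 + 117.9 = 879.3
  TFR = 879.3 / 1000 = 0.8793
Difference = 1.0106 − 0.8793 = 0.1313

0.131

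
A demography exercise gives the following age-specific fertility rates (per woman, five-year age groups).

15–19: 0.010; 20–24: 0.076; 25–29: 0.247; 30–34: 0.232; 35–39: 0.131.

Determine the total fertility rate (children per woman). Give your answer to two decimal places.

Sum of ASFRs = 0.010 + 0.076 + 0.247 + 0.232 + 0.131 = 0.696
TFR = 5 × 0.696 = 3.48

3.48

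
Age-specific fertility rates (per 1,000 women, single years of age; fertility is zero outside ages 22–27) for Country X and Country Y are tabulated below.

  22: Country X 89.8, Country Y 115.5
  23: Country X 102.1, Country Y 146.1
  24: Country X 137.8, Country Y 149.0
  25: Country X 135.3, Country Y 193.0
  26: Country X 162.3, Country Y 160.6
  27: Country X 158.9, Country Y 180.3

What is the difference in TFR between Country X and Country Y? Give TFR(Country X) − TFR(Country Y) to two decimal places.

-0.16

Country X:
  Sum of ASFRs = 89.8 + 102.1 + 137.8 + 135.3 + 162.3 + 158.9 = 786.2
  TFR = 786.2 / 1000 = 0.7862
Country Y:
  Sum of ASFRs = 115.5 + 146.1 + 149.0 + 193.0 + 160.6 + 180.3 = 944.5
  TFR = 944.5 / 1000 = 0.9445
Difference = 0.7862 − 0.9445 = -0.1583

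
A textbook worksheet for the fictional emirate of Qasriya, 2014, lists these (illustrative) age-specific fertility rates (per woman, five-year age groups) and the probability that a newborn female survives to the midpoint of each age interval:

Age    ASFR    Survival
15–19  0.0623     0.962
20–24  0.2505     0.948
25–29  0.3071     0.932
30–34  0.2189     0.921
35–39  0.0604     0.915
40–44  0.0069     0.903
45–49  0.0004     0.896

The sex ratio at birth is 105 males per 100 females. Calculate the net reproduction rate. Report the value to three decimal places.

2.066

Proportion female at birth = 100 / (100 + 105) = 0.48780.
Each age group contributes 5 × ASFR × survival:
  15–19: 5 × 0.0623 × 0.962 = 0.29966
  20–24: 5 × 0.2505 × 0.948 = 1.18737
  25–29: 5 × 0.3071 × 0.932 = 1.43109
  30–34: 5 × 0.2189 × 0.921 = 1.00803
  35–39: 5 × 0.0604 × 0.915 = 0.27633
  40–44: 5 × 0.0069 × 0.903 = 0.03115
  45–49: 5 × 0.0004 × 0.896 = 0.00179
Sum = 4.23542
NRR = 0.48780 × 4.23542 = 2.06604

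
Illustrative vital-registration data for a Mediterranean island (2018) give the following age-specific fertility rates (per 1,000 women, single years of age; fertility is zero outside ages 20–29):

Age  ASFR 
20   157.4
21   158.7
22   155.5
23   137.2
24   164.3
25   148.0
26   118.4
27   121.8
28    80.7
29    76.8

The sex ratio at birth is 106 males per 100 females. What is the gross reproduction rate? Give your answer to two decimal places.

0.64

Proportion female at birth = 100 / (100 + 106) = 0.48544.
Sum of ASFRs = 157.4 + 158.7 + 155.5 + 137.2 + 164.3 + 148.0 + 118.4 + 121.8 + 80.7 + 76.8 = 1318.8
TFR = 1318.8 / 1000 = 1.3188
GRR = 0.48544 × 1.3188 = 0.64020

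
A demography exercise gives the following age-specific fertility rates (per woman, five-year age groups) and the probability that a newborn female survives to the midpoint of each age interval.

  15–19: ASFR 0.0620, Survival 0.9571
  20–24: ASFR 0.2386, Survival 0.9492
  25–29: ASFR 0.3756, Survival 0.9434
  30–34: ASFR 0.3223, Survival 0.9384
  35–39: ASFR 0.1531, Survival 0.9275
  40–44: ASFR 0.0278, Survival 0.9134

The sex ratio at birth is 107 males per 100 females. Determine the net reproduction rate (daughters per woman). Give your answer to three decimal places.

Proportion female at birth = 100 / (100 + 107) = 0.48309.
Each age group contributes 5 × ASFR × survival:
  15–19: 5 × 0.0620 × 0.9571 = 0.29670
  20–24: 5 × 0.2386 × 0.9492 = 1.13240
  25–29: 5 × 0.3756 × 0.9434 = 1.77171
  30–34: 5 × 0.3223 × 0.9384 = 1.51223
  35–39: 5 × 0.1531 × 0.9275 = 0.71000
  40–44: 5 × 0.0278 × 0.9134 = 0.12696
Sum = 5.55000
NRR = 0.48309 × 5.55000 = 2.68115
With NRR above 1 the population is above replacement fertility.

2.681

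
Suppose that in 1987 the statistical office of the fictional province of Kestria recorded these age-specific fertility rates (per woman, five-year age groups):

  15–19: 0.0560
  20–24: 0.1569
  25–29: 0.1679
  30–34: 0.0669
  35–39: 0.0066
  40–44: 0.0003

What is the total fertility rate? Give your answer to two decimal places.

2.27

Sum of ASFRs = 0.0560 + 0.1569 + 0.1679 + 0.0669 + 0.0066 + 0.0003 = 0.4546
TFR = 5 × 0.4546 = 2.273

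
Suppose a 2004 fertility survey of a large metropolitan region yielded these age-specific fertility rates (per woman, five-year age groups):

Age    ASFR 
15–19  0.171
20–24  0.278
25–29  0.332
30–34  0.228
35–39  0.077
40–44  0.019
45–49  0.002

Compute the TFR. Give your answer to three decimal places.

5.535

Sum of ASFRs = 0.171 + 0.278 + 0.332 + 0.228 + 0.077 + 0.019 + 0.002 = 1.107
TFR = 5 × 1.107 = 5.535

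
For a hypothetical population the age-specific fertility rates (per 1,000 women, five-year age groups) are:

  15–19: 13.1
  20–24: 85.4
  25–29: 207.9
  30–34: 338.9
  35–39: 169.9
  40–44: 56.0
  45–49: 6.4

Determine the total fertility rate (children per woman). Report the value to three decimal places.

Sum of ASFRs = 13.1 + 85.4 + 207.9 + 338.9 + 169.9 + 56.0 + 6.4 = 877.6
TFR = 5 × 877.6 / 1000 = 4.388

4.388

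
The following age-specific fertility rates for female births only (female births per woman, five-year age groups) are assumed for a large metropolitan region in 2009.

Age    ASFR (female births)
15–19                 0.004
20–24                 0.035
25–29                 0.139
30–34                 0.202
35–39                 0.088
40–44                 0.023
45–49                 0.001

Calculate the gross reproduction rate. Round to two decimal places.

Sum of female ASFRs = 0.004 + 0.035 + 0.139 + 0.202 + 0.088 + 0.023 + 0.001 = 0.492
GRR = 5 × 0.492 = 2.46

2.46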